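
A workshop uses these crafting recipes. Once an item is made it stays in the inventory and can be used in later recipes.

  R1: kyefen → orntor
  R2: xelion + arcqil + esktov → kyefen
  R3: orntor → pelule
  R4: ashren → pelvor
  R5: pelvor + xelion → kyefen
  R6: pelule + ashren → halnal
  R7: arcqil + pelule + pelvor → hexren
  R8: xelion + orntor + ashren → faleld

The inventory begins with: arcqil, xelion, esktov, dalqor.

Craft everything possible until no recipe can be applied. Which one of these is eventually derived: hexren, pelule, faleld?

Using R2, xelion, arcqil, and esktov make kyefen.
kyefen → orntor (R1).
Using R3, orntor makes pelule.
hexren would need arcqil, pelule, and pelvor (R7), but pelvor is never obtained. faleld would need xelion, orntor, and ashren (R8), but ashren is never obtained.

pelule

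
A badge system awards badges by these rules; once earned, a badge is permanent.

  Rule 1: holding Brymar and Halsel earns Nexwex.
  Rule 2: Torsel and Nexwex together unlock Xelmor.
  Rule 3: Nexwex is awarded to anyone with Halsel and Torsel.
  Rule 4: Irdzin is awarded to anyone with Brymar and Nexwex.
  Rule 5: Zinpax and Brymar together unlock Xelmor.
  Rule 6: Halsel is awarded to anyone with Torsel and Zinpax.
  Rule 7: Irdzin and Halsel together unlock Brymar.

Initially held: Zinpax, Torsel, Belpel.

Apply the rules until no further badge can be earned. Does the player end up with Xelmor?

With Torsel and Zinpax, Halsel is earned (Rule 6).
With Halsel and Torsel, Nexwex is earned (Rule 3).
With Torsel and Nexwex, Xelmor is earned (Rule 2).

Yes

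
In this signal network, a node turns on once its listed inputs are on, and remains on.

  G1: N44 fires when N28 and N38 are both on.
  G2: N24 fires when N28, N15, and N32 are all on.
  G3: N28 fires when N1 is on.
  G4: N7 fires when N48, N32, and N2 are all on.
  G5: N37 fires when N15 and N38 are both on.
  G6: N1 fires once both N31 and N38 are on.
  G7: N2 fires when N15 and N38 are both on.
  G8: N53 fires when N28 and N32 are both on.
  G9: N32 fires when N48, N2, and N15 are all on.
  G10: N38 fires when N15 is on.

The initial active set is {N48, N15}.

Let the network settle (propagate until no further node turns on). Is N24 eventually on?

N24 would need N28, N15, and N32 (G2), but N28 never turns on.

No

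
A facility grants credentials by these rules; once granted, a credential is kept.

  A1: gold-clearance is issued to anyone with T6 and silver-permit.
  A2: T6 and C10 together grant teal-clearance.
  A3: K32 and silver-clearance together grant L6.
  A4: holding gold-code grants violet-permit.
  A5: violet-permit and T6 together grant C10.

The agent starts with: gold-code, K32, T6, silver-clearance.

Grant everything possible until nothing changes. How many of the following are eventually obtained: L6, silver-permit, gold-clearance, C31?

1

Holding K32 and silver-clearance grants L6 (A3).
L6: reached.
No rule produces silver-permit, and it is not given.
gold-clearance would need T6 and silver-permit (A1), but silver-permit is never granted.
No rule produces C31, and it is not given.
Reached: L6 — 1 of the 4.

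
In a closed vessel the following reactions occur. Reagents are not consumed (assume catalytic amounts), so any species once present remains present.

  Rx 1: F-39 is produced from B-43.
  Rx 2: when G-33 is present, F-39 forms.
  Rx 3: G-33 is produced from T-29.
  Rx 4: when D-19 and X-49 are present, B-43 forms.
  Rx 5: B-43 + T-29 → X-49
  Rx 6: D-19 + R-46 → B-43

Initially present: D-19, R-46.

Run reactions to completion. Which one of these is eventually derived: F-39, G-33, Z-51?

D-19 and R-46 present → B-43 forms (Rx 6).
B-43 present → F-39 forms (Rx 1).
G-33 would need T-29 (Rx 3), but T-29 never forms. No rule produces Z-51, and it is not given.

F-39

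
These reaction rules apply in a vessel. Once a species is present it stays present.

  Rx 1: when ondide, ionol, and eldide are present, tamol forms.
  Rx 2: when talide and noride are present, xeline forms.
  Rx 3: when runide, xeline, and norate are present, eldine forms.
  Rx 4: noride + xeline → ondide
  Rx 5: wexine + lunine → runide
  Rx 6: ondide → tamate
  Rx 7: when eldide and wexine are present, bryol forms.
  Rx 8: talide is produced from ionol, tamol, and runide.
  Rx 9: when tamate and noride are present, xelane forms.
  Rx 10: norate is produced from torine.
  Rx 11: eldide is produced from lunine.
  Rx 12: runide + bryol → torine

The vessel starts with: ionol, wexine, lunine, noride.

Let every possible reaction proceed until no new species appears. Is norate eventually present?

lunine present → eldide forms (Rx 11).
wexine and lunine present → runide forms (Rx 5).
eldide and wexine present → bryol forms (Rx 7).
runide and bryol present → torine forms (Rx 12).
torine present → norate forms (Rx 10).

Yes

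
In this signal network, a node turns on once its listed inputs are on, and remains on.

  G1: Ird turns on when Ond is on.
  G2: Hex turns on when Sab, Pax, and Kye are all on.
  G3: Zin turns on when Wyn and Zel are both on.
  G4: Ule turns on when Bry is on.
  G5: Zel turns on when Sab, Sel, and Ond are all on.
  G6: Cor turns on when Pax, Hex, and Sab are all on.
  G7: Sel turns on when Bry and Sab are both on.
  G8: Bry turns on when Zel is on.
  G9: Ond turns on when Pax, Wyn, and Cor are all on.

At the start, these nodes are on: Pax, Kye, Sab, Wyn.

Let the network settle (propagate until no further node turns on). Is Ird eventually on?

G2: Sab, Pax, and Kye on → Hex on.
G6: Pax, Hex, and Sab on → Cor on.
G9: Pax, Wyn, and Cor on → Ond on.
Ond is on, so Ird turns on (G1).

Yes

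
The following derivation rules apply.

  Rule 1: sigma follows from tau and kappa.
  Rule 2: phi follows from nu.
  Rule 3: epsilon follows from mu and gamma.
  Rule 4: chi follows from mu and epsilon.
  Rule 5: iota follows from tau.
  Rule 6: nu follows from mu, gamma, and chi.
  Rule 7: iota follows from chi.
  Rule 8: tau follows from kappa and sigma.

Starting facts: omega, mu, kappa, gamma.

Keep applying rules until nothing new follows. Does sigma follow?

sigma would need tau and kappa (Rule 1), but tau is never established.

No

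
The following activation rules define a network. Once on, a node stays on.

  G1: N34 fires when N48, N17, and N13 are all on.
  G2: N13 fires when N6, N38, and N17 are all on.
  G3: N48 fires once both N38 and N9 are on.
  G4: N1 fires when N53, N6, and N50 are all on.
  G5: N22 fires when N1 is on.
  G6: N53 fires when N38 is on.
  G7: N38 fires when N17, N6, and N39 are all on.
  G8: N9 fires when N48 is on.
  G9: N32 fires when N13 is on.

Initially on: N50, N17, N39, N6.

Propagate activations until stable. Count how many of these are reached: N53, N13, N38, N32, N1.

N17, N6, and N39 are on, so N38 fires (G7).
N6, N38, and N17 are on, so N13 fires (G2).
G6: N38 on → N53 on.
G9: N13 on → N32 on.
G4: N53, N6, and N50 on → N1 on.
N53: reached.
N13: reached.
N38: reached.
N32: reached.
N1: reached.
All 5 are reached.

5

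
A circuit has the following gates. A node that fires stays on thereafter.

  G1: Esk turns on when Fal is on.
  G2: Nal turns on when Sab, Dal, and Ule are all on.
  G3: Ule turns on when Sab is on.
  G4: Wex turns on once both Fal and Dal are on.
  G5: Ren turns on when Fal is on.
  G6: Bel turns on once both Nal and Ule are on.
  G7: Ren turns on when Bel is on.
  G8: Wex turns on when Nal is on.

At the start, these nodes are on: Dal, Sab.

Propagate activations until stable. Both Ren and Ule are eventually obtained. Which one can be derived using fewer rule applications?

Ule

Ule: Sab is on, so Ule turns on (G3). [1 rule application]
Ren: Sab is on, so Ule turns on (G3). G2: Sab, Dal, and Ule on → Nal on. Nal and Ule are on, so Bel turns on (G6). Bel is on, so Ren turns on (G7). [4 rule applications]
Ule needs fewer.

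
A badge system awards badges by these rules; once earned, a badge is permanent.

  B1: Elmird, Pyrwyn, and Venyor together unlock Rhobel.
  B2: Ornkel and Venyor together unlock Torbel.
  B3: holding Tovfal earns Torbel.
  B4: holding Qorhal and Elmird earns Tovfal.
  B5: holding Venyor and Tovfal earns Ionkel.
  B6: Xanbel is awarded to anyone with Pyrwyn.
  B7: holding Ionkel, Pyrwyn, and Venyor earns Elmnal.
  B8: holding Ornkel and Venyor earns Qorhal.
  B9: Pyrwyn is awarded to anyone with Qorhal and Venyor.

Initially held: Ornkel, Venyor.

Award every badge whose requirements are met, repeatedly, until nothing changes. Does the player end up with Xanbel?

With Ornkel and Venyor, Qorhal is earned (B8).
With Qorhal and Venyor, Pyrwyn is earned (B9).
With Pyrwyn, Xanbel is earned (B6).

Yes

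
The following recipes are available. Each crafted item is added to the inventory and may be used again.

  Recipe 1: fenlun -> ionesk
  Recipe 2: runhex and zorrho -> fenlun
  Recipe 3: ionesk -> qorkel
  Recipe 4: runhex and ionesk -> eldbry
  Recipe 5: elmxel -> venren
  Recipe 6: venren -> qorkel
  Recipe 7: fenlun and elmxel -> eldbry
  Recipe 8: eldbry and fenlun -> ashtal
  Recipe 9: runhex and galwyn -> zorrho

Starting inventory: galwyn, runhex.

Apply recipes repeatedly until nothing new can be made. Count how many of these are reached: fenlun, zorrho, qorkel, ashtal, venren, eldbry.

Using Recipe 9, runhex and galwyn make zorrho.
Using Recipe 2, runhex and zorrho make fenlun.
Using Recipe 1, fenlun makes ionesk.
runhex and ionesk -> eldbry (Recipe 4).
ionesk -> qorkel (Recipe 3).
Using Recipe 8, eldbry and fenlun make ashtal.
fenlun: reached.
zorrho: reached.
qorkel: reached.
ashtal: reached.
venren would need elmxel (Recipe 5), but elmxel is never obtained.
eldbry: reached.
Reached: fenlun, zorrho, qorkel, ashtal, and eldbry — 5 of the 6.

5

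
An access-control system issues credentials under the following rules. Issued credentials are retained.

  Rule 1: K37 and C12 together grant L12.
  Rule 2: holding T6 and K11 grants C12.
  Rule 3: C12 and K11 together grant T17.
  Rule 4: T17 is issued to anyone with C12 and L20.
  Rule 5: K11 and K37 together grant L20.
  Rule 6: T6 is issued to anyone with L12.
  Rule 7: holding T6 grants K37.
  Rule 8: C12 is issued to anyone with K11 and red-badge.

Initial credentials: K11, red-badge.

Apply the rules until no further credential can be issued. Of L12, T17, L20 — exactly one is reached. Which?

Holding K11 and red-badge grants C12 (Rule 8).
Holding C12 and K11 grants T17 (Rule 3).
L12 would need K37 and C12 (Rule 1), but K37 is never granted. L20 would need K11 and K37 (Rule 5), but K37 is never granted.

T17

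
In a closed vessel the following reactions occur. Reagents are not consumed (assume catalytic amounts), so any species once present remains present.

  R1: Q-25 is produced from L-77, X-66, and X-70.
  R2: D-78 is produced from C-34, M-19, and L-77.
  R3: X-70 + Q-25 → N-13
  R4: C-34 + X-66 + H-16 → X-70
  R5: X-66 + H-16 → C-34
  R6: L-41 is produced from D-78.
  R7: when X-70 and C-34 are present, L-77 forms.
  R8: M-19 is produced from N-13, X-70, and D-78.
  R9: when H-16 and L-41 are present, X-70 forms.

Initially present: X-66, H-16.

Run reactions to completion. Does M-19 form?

No

M-19 would need N-13, X-70, and D-78 (R8), but D-78 never forms.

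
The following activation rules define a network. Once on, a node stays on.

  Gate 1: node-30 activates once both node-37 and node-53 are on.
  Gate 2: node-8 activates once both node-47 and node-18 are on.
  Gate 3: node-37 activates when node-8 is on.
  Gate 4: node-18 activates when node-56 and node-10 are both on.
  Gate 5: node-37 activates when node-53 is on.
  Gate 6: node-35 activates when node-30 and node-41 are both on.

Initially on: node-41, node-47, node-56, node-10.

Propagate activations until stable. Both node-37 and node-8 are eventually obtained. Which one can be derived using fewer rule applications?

node-8: node-56 and node-10 are on, so node-18 activates (Gate 4). Gate 2: node-47 and node-18 on → node-8 on. [2 rule applications]
node-37: Gate 4: node-56 and node-10 on → node-18 on. node-47 and node-18 are on, so node-8 activates (Gate 2). node-8 is on, so node-37 activates (Gate 3). [3 rule applications]
node-8 needs fewer.

node-8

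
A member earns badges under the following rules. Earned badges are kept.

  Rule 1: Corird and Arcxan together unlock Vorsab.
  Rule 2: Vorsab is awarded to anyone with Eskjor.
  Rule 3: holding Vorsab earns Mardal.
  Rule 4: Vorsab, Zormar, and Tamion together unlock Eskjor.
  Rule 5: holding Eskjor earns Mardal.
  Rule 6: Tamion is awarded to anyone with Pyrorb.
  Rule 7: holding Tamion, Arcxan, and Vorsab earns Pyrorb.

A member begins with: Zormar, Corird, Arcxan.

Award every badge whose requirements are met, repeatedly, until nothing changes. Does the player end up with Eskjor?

Eskjor would need Vorsab, Zormar, and Tamion (Rule 4), but Tamion is never earned.

No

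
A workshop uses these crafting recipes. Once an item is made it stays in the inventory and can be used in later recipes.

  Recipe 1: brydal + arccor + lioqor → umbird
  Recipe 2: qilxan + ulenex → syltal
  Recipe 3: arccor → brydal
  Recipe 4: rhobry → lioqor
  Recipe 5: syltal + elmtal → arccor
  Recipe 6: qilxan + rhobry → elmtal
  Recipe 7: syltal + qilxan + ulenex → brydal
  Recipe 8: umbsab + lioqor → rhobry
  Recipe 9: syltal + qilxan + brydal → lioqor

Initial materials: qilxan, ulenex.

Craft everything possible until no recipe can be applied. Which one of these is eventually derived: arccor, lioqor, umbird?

lioqor

qilxan + ulenex → syltal (Recipe 2).
Using Recipe 7, syltal, qilxan, and ulenex make brydal.
syltal + qilxan + brydal → lioqor (Recipe 9).
arccor would need syltal and elmtal (Recipe 5), but elmtal is never obtained. umbird would need brydal, arccor, and lioqor (Recipe 1), but arccor is never obtained.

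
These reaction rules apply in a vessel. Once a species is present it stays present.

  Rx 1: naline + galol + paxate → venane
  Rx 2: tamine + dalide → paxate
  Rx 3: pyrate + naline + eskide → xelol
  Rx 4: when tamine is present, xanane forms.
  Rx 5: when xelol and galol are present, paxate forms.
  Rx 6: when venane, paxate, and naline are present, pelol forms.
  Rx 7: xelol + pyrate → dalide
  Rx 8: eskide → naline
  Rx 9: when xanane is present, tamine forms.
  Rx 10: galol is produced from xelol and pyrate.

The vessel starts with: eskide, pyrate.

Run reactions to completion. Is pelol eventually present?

Yes

eskide present → naline forms (Rx 8).
pyrate, naline, and eskide present → xelol forms (Rx 3).
xelol and pyrate present → galol forms (Rx 10).
xelol and galol present → paxate forms (Rx 5).
naline, galol, and paxate present → venane forms (Rx 1).
venane, paxate, and naline present → pelol forms (Rx 6).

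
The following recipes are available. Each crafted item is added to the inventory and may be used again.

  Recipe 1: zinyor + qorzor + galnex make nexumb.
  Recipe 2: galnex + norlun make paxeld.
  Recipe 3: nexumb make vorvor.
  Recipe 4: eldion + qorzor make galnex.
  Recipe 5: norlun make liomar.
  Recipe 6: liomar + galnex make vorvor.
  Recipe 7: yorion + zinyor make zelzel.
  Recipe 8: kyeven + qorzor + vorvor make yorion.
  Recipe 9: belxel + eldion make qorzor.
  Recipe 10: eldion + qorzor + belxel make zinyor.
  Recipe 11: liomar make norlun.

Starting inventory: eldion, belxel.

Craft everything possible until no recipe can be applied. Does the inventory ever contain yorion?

No

yorion would need kyeven, qorzor, and vorvor (Recipe 8), but kyeven is never obtained.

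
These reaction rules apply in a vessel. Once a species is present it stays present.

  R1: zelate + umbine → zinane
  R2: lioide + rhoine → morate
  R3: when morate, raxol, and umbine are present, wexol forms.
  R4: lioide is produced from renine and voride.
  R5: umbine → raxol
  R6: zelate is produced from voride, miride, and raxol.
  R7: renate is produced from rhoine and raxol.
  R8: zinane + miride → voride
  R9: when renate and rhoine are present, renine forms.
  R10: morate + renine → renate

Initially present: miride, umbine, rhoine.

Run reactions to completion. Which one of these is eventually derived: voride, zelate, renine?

renine

umbine present → raxol forms (R5).
rhoine and raxol present → renate forms (R7).
renate and rhoine present → renine forms (R9).
zelate would need voride, miride, and raxol (R6), but voride never forms. voride would need zinane and miride (R8), but zinane never forms.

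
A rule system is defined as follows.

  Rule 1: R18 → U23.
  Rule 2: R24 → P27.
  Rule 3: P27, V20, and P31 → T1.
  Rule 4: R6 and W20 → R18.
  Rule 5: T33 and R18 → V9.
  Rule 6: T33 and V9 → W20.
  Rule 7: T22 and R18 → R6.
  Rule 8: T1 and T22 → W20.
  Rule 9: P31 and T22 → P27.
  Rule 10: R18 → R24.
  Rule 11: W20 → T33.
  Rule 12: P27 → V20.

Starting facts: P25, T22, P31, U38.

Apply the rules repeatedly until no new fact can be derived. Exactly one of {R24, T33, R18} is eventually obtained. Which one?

P31 and T22 hold, so P27 follows (Rule 9).
From P27, Rule 12 gives V20.
P27, V20, and P31 hold, so T1 follows (Rule 3).
T1 and T22 hold, so W20 follows (Rule 8).
From W20, Rule 11 gives T33.
R18 would need R6 and W20 (Rule 4), but R6 is never established. R24 would need R18 (Rule 10), but R18 is never established.

T33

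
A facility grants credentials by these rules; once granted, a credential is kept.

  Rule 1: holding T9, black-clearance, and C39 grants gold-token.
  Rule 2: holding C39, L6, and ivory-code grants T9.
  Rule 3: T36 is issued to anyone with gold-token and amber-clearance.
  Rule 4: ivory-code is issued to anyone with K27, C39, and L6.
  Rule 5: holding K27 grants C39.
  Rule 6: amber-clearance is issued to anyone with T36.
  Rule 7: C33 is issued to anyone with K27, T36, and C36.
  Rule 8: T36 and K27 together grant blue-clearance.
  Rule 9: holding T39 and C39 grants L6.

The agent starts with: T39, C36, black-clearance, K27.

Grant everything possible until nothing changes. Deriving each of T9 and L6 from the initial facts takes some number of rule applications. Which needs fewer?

L6

L6: Holding K27 grants C39 (Rule 5). Holding T39 and C39 grants L6 (Rule 9). [2 rule applications]
T9: Holding K27 grants C39 (Rule 5). Holding T39 and C39 grants L6 (Rule 9). Holding K27, C39, and L6 grants ivory-code (Rule 4). Holding C39, L6, and ivory-code grants T9 (Rule 2). [4 rule applications]
L6 needs fewer.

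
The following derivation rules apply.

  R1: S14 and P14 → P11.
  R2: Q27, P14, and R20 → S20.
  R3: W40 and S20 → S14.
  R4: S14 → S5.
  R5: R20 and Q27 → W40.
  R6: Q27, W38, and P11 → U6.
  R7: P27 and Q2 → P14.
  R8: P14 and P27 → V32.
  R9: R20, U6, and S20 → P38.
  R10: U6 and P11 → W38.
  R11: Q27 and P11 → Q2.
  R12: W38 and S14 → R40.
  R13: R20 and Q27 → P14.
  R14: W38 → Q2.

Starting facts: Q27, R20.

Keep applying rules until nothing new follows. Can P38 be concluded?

No

P38 would need R20, U6, and S20 (R9), but U6 is never established.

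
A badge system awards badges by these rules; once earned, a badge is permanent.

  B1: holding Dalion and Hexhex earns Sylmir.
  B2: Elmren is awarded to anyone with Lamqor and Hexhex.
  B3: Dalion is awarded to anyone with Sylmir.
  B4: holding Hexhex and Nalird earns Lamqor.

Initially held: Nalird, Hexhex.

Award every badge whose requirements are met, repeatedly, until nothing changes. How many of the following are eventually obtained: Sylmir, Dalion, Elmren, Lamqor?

With Hexhex and Nalird, Lamqor is earned (B4).
With Lamqor and Hexhex, Elmren is earned (B2).
Sylmir would need Dalion and Hexhex (B1), but Dalion is never earned.
Dalion would need Sylmir (B3), but Sylmir is never earned.
Elmren: reached.
Lamqor: reached.
Reached: Elmren and Lamqor — 2 of the 4.

2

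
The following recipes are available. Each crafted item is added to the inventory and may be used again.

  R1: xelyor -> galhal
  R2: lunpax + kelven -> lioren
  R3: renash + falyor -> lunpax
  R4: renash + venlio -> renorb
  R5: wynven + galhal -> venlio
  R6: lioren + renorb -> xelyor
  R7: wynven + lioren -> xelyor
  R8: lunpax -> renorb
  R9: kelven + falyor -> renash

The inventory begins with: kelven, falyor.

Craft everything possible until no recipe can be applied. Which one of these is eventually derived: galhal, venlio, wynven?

kelven + falyor -> renash (R9).
renash + falyor -> lunpax (R3).
lunpax -> renorb (R8).
Using R2, lunpax and kelven make lioren.
lioren + renorb -> xelyor (R6).
Using R1, xelyor makes galhal.
No rule produces wynven, and it is not given. venlio would need wynven and galhal (R5), but wynven is never obtained.

galhal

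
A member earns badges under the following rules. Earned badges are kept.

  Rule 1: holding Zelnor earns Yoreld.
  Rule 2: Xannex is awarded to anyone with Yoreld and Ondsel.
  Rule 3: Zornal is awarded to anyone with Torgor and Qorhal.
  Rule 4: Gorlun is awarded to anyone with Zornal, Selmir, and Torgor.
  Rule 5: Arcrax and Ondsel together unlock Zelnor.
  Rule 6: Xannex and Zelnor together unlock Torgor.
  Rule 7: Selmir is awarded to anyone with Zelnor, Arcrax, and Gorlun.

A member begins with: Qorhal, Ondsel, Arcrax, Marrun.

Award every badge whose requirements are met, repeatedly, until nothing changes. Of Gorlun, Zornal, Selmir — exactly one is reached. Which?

With Arcrax and Ondsel, Zelnor is earned (Rule 5).
With Zelnor, Yoreld is earned (Rule 1).
With Yoreld and Ondsel, Xannex is earned (Rule 2).
With Xannex and Zelnor, Torgor is earned (Rule 6).
With Torgor and Qorhal, Zornal is earned (Rule 3).
Gorlun would need Zornal, Selmir, and Torgor (Rule 4), but Selmir is never earned. Selmir would need Zelnor, Arcrax, and Gorlun (Rule 7), but Gorlun is never earned.

Zornal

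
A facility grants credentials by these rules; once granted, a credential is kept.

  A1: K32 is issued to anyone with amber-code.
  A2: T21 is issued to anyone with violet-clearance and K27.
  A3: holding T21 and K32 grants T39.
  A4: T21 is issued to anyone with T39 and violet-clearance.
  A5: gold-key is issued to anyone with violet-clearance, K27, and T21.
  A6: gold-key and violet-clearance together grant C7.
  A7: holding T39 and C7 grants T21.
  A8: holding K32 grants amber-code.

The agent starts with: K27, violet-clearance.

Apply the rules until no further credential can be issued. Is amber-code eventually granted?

No

amber-code would need K32 (A8), but K32 is never granted.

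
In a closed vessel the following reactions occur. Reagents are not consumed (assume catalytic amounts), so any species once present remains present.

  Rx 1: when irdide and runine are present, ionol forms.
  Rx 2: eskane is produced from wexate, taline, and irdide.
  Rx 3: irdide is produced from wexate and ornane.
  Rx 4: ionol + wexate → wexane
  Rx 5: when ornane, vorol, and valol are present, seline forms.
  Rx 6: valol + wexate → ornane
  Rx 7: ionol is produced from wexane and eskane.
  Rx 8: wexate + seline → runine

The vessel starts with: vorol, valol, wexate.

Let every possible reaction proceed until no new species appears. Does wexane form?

valol and wexate present → ornane forms (Rx 6).
ornane, vorol, and valol present → seline forms (Rx 5).
wexate and ornane present → irdide forms (Rx 3).
wexate and seline present → runine forms (Rx 8).
irdide and runine present → ionol forms (Rx 1).
ionol and wexate present → wexane forms (Rx 4).

Yes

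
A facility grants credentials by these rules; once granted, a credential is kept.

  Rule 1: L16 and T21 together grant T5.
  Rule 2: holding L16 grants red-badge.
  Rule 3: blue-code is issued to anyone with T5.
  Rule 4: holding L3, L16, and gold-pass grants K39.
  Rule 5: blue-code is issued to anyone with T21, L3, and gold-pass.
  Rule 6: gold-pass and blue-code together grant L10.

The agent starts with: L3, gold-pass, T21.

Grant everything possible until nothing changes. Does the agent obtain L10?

Holding T21, L3, and gold-pass grants blue-code (Rule 5).
Holding gold-pass and blue-code grants L10 (Rule 6).

Yes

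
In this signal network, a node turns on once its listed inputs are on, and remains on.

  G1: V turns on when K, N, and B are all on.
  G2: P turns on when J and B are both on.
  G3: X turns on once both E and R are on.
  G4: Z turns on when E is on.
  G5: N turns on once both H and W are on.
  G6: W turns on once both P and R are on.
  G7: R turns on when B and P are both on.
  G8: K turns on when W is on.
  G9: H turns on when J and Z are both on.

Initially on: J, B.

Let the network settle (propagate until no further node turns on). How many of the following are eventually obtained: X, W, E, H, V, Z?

1

J and B are on, so P turns on (G2).
B and P are on, so R turns on (G7).
P and R are on, so W turns on (G6).
X would need E and R (G3), but E never turns on.
W: reached.
No rule produces E, and it is not given.
H would need J and Z (G9), but Z never turns on.
V would need K, N, and B (G1), but N never turns on.
Z would need E (G4), but E never turns on.
Reached: W — 1 of the 6.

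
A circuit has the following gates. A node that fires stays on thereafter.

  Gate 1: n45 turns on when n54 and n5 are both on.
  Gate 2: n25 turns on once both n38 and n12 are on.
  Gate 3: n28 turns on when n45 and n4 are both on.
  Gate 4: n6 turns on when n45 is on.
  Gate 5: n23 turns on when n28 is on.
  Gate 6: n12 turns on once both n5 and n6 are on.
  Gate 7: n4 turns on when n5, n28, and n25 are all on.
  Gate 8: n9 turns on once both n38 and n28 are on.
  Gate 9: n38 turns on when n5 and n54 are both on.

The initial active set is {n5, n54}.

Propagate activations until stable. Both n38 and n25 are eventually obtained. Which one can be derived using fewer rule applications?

n38

n38: Gate 9: n5 and n54 on → n38 on. [1 rule application]
n25: Gate 1: n54 and n5 on → n45 on. Gate 9: n5 and n54 on → n38 on. Gate 4: n45 on → n6 on. Gate 6: n5 and n6 on → n12 on. Gate 2: n38 and n12 on → n25 on. [5 rule applications]
n38 needs fewer.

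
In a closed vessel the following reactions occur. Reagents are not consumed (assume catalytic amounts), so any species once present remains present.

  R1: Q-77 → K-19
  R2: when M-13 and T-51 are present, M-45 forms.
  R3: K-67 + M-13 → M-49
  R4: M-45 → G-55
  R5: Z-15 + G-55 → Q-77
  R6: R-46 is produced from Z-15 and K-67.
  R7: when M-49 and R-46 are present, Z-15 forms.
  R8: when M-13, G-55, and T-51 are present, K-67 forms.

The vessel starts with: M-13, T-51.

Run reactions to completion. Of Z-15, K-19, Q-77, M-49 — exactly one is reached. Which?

M-13 and T-51 present → M-45 forms (R2).
M-45 present → G-55 forms (R4).
M-13, G-55, and T-51 present → K-67 forms (R8).
K-67 and M-13 present → M-49 forms (R3).
Z-15 would need M-49 and R-46 (R7), but R-46 never forms. Q-77 would need Z-15 and G-55 (R5), but Z-15 never forms. K-19 would need Q-77 (R1), but Q-77 never forms.

M-49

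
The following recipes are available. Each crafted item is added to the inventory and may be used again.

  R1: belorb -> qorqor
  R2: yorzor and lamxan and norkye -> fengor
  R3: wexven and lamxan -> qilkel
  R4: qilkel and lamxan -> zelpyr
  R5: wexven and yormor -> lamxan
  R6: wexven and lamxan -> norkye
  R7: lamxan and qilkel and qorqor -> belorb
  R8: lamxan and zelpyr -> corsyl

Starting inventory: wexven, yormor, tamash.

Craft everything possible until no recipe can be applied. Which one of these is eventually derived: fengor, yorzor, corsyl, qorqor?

corsyl

Using R5, wexven and yormor make lamxan.
wexven and lamxan -> qilkel (R3).
Using R4, qilkel and lamxan make zelpyr.
lamxan and zelpyr -> corsyl (R8).
qorqor would need belorb (R1), but belorb is never obtained. No rule produces yorzor, and it is not given. fengor would need yorzor, lamxan, and norkye (R2), but yorzor is never obtained.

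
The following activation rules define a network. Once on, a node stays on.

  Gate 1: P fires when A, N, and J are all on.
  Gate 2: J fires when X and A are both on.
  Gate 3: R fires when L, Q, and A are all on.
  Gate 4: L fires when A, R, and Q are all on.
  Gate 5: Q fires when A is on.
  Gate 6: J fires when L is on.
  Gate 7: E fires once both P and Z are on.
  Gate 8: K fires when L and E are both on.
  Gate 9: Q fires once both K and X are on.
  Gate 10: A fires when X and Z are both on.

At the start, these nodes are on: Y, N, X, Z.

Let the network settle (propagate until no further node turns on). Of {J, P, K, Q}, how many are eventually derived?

3

Gate 10: X and Z on → A on.
Gate 2: X and A on → J on.
A is on, so Q fires (Gate 5).
Gate 1: A, N, and J on → P on.
J: reached.
P: reached.
K would need L and E (Gate 8), but L never turns on.
Q: reached.
Reached: J, P, and Q — 3 of the 4.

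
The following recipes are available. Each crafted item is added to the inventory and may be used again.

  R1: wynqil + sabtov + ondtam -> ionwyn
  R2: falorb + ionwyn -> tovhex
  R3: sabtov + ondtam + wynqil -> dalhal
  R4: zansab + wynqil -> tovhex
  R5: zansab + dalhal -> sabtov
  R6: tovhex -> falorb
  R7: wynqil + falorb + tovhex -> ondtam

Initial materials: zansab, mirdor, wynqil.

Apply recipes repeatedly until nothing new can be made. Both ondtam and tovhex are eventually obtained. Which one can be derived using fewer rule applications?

tovhex

tovhex: Using R4, zansab and wynqil make tovhex. [1 rule application]
ondtam: zansab + wynqil -> tovhex (R4). tovhex -> falorb (R6). wynqil + falorb + tovhex -> ondtam (R7). [3 rule applications]
tovhex needs fewer.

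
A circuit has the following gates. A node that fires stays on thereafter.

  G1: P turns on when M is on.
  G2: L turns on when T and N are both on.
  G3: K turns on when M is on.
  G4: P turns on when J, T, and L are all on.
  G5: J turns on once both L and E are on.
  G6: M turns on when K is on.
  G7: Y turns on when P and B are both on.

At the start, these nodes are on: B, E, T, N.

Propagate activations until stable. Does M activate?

No

M would need K (G6), but K never turns on.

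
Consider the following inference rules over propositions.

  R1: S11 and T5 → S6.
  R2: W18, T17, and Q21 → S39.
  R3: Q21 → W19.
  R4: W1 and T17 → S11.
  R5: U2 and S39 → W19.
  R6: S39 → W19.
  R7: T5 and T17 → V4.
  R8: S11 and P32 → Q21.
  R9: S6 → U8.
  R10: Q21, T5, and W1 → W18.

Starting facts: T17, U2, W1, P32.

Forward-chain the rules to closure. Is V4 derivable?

V4 would need T5 and T17 (R7), but T5 is never established.

No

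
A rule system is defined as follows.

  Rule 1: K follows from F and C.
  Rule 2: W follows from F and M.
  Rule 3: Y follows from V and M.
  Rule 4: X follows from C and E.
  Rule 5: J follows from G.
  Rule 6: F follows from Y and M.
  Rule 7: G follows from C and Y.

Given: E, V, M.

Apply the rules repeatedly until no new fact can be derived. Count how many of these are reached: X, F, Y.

From V and M, Rule 3 gives Y.
From Y and M, Rule 6 gives F.
X would need C and E (Rule 4), but C is never established.
F: reached.
Y: reached.
Reached: F and Y — 2 of the 3.

2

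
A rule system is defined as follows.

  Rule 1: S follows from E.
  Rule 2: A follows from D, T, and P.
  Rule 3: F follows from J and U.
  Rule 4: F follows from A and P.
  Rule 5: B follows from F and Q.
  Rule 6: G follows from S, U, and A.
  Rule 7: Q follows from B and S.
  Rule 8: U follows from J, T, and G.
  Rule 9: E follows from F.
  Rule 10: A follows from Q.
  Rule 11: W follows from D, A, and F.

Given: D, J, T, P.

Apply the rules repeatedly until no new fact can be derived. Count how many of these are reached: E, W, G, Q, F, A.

4

From D, T, and P, Rule 2 gives A.
A and P hold, so F follows (Rule 4).
From D, A, and F, Rule 11 gives W.
F holds, so E follows (Rule 9).
E: reached.
W: reached.
G would need S, U, and A (Rule 6), but U is never established.
Q would need B and S (Rule 7), but B is never established.
F: reached.
A: reached.
Reached: E, W, F, and A — 4 of the 6.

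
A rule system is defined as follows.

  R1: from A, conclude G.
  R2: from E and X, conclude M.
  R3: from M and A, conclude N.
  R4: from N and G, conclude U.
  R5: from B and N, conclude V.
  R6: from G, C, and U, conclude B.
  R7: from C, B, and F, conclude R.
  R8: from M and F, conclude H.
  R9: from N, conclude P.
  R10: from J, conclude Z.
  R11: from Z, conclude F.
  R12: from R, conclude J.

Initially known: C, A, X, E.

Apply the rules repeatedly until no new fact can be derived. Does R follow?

No

R would need C, B, and F (R7), but F is never established.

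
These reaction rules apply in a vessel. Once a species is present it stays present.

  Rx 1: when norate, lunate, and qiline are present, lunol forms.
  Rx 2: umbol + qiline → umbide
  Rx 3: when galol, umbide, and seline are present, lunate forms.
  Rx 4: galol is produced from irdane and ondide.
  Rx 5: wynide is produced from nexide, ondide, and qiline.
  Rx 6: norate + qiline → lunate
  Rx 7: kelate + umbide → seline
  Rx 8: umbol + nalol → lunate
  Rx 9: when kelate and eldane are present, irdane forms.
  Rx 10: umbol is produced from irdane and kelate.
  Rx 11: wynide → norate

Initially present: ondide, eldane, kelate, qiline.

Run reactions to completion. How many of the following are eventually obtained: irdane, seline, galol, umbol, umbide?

kelate and eldane present → irdane forms (Rx 9).
irdane and ondide present → galol forms (Rx 4).
irdane and kelate present → umbol forms (Rx 10).
umbol and qiline present → umbide forms (Rx 2).
kelate and umbide present → seline forms (Rx 7).
irdane: reached.
seline: reached.
galol: reached.
umbol: reached.
umbide: reached.
All 5 are reached.

5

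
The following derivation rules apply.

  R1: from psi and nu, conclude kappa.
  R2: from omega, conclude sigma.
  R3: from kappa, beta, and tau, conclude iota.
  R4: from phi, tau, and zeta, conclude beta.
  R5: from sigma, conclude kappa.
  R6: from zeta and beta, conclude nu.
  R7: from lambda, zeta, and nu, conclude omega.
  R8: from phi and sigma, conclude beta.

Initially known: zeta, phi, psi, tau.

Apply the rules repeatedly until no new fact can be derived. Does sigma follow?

sigma would need omega (R2), but omega is never established.

No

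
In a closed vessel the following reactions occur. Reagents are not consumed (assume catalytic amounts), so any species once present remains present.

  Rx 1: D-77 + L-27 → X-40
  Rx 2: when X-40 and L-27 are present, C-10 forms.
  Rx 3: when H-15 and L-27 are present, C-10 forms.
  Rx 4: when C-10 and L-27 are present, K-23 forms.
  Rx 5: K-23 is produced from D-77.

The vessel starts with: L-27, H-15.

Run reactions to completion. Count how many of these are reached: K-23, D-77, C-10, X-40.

H-15 and L-27 present → C-10 forms (Rx 3).
C-10 and L-27 present → K-23 forms (Rx 4).
K-23: reached.
No rule produces D-77, and it is not given.
C-10: reached.
X-40 would need D-77 and L-27 (Rx 1), but D-77 never forms.
Reached: K-23 and C-10 — 2 of the 4.

2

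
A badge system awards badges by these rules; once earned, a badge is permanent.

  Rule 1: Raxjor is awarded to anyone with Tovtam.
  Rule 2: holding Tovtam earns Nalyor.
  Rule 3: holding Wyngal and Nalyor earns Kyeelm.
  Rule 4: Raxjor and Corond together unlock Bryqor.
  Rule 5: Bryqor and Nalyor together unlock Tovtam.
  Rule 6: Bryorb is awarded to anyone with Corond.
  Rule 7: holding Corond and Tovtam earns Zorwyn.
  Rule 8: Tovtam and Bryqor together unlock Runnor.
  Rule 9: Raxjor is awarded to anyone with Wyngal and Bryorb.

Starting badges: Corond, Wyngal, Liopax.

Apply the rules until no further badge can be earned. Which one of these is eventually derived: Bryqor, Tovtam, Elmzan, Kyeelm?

With Corond, Bryorb is earned (Rule 6).
With Wyngal and Bryorb, Raxjor is earned (Rule 9).
With Raxjor and Corond, Bryqor is earned (Rule 4).
Kyeelm would need Wyngal and Nalyor (Rule 3), but Nalyor is never earned. No rule produces Elmzan, and it is not given. Tovtam would need Bryqor and Nalyor (Rule 5), but Nalyor is never earned.

Bryqor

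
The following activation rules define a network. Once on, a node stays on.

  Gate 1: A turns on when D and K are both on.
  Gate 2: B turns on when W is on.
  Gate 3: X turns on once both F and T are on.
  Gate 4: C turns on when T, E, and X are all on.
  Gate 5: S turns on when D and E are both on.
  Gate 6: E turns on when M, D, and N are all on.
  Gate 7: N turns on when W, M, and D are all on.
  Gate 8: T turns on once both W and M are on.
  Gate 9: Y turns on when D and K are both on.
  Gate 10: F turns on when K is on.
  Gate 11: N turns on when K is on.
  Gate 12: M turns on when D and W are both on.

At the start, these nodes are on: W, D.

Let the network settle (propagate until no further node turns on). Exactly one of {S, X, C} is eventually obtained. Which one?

S

D and W are on, so M turns on (Gate 12).
Gate 7: W, M, and D on → N on.
Gate 6: M, D, and N on → E on.
Gate 5: D and E on → S on.
C would need T, E, and X (Gate 4), but X never turns on. X would need F and T (Gate 3), but F never turns on.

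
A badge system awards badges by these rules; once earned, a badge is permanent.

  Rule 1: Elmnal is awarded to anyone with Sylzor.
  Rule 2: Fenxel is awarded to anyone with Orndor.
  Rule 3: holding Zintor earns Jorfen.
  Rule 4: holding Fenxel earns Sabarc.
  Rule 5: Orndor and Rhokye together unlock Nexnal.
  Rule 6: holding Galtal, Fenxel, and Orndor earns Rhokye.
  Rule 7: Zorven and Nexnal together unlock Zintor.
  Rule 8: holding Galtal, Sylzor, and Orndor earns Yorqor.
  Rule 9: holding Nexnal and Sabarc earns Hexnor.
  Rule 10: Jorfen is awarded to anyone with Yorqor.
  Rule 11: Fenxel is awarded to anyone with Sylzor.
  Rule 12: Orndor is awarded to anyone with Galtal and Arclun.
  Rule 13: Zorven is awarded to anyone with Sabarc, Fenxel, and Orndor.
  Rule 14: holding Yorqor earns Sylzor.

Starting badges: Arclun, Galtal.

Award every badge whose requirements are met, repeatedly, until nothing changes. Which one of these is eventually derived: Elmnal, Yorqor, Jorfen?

With Galtal and Arclun, Orndor is earned (Rule 12).
With Orndor, Fenxel is earned (Rule 2).
With Galtal, Fenxel, and Orndor, Rhokye is earned (Rule 6).
With Fenxel, Sabarc is earned (Rule 4).
With Orndor and Rhokye, Nexnal is earned (Rule 5).
With Sabarc, Fenxel, and Orndor, Zorven is earned (Rule 13).
With Zorven and Nexnal, Zintor is earned (Rule 7).
With Zintor, Jorfen is earned (Rule 3).
Yorqor would need Galtal, Sylzor, and Orndor (Rule 8), but Sylzor is never earned. Elmnal would need Sylzor (Rule 1), but Sylzor is never earned.

Jorfen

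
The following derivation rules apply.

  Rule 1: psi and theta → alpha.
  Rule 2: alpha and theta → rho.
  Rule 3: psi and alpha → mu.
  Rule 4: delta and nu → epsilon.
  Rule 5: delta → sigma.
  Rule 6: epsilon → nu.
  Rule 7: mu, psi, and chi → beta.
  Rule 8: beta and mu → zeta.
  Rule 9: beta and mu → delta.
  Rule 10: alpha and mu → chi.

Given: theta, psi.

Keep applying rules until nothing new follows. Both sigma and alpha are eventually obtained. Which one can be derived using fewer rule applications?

alpha: From psi and theta, Rule 1 gives alpha. [1 rule application]
sigma: psi and theta hold, so alpha follows (Rule 1). psi and alpha hold, so mu follows (Rule 3). alpha and mu hold, so chi follows (Rule 10). From mu, psi, and chi, Rule 7 gives beta. From beta and mu, Rule 9 gives delta. delta holds, so sigma follows (Rule 5). [6 rule applications]
alpha needs fewer.

alpha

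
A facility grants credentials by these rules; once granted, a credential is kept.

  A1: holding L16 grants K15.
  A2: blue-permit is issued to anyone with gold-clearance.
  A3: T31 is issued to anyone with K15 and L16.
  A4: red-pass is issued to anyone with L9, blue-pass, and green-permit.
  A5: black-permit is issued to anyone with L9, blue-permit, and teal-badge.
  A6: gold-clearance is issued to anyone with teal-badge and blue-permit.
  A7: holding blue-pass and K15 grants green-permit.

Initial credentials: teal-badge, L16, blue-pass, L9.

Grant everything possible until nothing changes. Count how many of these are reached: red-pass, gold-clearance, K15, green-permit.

3

Holding L16 grants K15 (A1).
Holding blue-pass and K15 grants green-permit (A7).
Holding L9, blue-pass, and green-permit grants red-pass (A4).
red-pass: reached.
gold-clearance would need teal-badge and blue-permit (A6), but blue-permit is never granted.
K15: reached.
green-permit: reached.
Reached: red-pass, K15, and green-permit — 3 of the 4.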